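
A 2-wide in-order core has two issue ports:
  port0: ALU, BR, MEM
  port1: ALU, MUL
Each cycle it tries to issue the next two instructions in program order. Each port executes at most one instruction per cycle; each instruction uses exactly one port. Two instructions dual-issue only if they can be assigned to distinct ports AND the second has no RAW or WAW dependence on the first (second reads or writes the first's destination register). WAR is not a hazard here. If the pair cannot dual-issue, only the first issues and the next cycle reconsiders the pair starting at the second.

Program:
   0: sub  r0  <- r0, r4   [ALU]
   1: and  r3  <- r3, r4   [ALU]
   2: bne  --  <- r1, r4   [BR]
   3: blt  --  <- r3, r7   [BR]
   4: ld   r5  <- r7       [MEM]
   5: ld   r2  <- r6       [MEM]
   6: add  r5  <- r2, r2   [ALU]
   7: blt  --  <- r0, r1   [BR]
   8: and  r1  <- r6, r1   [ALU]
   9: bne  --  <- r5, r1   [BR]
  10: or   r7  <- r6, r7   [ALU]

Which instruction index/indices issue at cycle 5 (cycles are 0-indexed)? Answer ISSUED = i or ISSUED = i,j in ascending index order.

c0: i0/i1 sub.ALU;and.ALU  2-wide
c1: i2 bne.BR  no-port BR/BR
c2: i3 blt.BR  no-port BR/MEM
c3: i4 ld.MEM  no-port MEM/MEM
c4: i5 ld.MEM  RAW r2
c5: i6/i7 add.ALU;blt.BR  2-wide
c6: i8 and.ALU  RAW r1
c7: i9/i10 bne.BR;or.ALU  2-wide

ISSUED = 6,7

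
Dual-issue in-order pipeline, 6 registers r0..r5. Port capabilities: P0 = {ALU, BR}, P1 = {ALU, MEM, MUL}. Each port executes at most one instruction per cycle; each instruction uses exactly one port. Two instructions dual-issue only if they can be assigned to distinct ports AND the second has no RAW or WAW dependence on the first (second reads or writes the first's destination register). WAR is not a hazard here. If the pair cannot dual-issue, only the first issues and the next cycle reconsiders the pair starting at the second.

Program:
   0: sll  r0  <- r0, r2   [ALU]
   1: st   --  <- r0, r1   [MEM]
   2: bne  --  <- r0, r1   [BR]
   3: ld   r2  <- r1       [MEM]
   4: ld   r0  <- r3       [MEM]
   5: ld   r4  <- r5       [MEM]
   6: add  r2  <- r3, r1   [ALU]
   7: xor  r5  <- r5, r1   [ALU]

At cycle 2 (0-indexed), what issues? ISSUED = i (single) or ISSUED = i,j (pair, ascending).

ISSUED = 3

c0: i0 sll.ALU  RAW r0
c1: i1/i2 st.MEM+bne.BR  2-wide
c2: i3 ld.MEM  no-port MEM/MEM
c3: i4 ld.MEM  no-port MEM/MEM
c4: i5/i6 ld.MEM+add.ALU  2-wide
c5: i7 xor.ALU  tail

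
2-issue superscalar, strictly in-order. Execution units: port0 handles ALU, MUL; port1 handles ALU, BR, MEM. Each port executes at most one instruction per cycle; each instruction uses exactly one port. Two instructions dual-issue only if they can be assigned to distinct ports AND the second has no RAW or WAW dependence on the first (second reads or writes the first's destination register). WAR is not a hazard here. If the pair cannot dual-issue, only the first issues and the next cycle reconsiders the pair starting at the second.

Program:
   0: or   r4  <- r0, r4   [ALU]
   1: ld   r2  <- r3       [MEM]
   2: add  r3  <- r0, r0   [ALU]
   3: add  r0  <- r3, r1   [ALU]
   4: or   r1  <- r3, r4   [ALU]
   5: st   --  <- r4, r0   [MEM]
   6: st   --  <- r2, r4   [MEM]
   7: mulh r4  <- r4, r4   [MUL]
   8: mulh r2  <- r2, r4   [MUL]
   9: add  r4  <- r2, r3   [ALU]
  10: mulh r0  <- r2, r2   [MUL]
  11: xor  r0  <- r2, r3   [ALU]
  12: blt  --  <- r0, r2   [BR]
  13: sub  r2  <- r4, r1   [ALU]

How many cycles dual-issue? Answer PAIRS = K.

PAIRS = 5

[0] i0+i1  or ld  -- dual
[1] i2  add  -- RAW r3
[2] i3+i4  add or  -- dual
[3] i5  st  -- no-port MEM/MEM
[4] i6+i7  st mulh  -- dual
[5] i8  mulh  -- RAW r2
[6] i9+i10  add mulh  -- dual
[7] i11  xor  -- RAW r0
[8] i12+i13  blt sub  -- dual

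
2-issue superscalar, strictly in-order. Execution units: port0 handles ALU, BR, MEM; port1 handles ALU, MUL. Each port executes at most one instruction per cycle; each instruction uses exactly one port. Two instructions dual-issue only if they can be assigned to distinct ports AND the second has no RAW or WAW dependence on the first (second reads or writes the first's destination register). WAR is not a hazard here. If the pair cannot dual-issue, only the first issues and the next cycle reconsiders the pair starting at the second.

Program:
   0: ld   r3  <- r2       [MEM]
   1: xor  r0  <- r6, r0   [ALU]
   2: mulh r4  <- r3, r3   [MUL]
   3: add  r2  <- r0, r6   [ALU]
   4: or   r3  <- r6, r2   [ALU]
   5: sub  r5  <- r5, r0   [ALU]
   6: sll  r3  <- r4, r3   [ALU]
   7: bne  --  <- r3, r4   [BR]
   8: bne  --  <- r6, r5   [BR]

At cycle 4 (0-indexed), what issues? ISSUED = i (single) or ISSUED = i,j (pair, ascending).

ISSUED = 7

#0 head=0: ld+xor i0,i1 pair
#1 head=2: mulh+add i2,i3 pair
#2 head=4: or+sub i4,i5 pair
#3 head=6: sll i6 RAW r3
#4 head=7: bne i7 no-port BR/BR
#5 head=8: bne i8 tail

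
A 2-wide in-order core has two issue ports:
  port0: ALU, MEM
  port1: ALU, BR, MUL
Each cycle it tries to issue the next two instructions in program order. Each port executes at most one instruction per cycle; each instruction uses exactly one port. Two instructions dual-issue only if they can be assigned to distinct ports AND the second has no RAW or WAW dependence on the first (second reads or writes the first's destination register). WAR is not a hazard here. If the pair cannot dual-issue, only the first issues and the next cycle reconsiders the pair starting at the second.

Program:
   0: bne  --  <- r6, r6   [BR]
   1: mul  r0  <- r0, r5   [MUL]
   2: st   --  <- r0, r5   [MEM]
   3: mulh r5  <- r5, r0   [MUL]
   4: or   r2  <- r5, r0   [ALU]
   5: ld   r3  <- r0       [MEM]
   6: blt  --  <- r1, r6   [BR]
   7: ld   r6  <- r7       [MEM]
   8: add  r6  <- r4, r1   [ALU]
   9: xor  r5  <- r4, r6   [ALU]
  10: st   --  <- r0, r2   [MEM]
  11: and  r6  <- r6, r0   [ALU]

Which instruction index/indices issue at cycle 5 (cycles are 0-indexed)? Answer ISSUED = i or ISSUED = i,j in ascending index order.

[0] i0  bne  -- no-port BR/MUL
[1] i1  mul  -- RAW r0
[2] i2&i3  st/mulh  -- 2-wide
[3] i4&i5  or/ld  -- 2-wide
[4] i6&i7  blt/ld  -- 2-wide
[5] i8  add  -- RAW r6
[6] i9&i10  xor/st  -- 2-wide
[7] i11  and  -- tail

ISSUED = 8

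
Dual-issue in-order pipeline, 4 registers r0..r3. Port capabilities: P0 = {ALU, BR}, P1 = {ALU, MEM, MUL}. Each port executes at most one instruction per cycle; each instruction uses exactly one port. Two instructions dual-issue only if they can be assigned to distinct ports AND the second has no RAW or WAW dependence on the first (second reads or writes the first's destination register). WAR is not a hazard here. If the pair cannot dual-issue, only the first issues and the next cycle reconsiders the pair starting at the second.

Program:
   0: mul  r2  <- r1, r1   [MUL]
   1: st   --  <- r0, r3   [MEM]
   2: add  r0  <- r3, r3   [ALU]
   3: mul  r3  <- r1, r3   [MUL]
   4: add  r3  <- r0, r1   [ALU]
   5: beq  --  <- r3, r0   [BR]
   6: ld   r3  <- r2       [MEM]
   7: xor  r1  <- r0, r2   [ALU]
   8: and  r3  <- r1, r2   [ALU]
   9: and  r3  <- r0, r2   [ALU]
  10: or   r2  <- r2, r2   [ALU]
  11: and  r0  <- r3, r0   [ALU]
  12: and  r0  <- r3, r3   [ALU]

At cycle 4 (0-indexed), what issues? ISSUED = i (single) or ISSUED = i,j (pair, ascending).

c0: i0 mul.MUL  no-port MUL/MEM
c1: i1+i2 st.MEM add.ALU  dual
c2: i3 mul.MUL  WAW r3
c3: i4 add.ALU  RAW r3
c4: i5+i6 beq.BR ld.MEM  dual
c5: i7 xor.ALU  RAW r1
c6: i8 and.ALU  WAW r3
c7: i9+i10 and.ALU or.ALU  dual
c8: i11 and.ALU  WAW r0
c9: i12 and.ALU  tail

ISSUED = 5,6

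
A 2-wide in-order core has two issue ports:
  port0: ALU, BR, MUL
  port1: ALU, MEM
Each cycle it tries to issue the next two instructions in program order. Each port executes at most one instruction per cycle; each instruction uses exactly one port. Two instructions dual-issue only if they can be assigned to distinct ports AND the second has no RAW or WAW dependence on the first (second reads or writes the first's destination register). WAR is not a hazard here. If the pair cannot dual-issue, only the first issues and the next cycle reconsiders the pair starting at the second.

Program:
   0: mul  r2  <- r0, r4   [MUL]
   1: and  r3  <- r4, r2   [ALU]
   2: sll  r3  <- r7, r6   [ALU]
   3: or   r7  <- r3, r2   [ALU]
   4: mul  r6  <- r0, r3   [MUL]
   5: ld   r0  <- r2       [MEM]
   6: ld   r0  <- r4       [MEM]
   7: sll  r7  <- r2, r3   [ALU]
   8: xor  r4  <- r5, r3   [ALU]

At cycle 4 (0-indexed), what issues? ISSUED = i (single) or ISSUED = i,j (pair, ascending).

0. mul @i0  | RAW r2
1. and @i1  | WAW r3
2. sll @i2  | RAW r3
3. or/mul @i3/i4  | pair
4. ld @i5  | no-port MEM/MEM
5. ld/sll @i6/i7  | pair
6. xor @i8  | tail

ISSUED = 5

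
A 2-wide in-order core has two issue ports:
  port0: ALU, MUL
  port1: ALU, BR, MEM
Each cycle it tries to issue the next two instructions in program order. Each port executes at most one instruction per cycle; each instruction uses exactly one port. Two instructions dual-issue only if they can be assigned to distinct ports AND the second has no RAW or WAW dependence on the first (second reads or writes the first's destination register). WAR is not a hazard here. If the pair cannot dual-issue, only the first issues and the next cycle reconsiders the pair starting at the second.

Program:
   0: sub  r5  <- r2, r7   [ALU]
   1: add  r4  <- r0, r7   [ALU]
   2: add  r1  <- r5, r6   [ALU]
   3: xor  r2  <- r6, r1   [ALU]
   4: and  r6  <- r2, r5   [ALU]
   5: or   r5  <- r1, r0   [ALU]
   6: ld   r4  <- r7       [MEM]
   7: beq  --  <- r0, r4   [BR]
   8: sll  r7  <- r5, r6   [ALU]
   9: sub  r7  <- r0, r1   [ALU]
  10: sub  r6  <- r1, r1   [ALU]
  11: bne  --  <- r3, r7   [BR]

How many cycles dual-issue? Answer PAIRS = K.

PAIRS = 4

c0: i0,i1 sub.ALU+add.ALU  2-wide
c1: i2 add.ALU  RAW r1
c2: i3 xor.ALU  RAW r2
c3: i4,i5 and.ALU+or.ALU  2-wide
c4: i6 ld.MEM  no-port MEM/BR
c5: i7,i8 beq.BR+sll.ALU  2-wide
c6: i9,i10 sub.ALU+sub.ALU  2-wide
c7: i11 bne.BR  tail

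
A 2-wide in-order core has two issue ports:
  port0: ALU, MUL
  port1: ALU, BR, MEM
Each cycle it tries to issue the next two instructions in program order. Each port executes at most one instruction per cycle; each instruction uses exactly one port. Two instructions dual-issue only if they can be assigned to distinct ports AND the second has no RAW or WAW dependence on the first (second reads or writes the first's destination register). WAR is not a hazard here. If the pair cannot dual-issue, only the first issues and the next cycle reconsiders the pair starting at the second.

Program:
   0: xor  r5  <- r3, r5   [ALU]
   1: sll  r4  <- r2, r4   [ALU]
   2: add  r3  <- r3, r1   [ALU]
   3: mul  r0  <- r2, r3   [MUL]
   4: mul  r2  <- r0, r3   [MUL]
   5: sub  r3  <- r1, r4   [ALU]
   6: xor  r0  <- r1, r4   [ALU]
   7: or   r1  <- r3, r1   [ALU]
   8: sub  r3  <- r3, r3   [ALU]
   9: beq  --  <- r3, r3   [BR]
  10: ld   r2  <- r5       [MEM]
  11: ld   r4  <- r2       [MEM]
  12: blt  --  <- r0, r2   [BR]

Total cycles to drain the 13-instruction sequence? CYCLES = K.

CYCLES = 10

c0: i0+i1 xor+sll  dual
c1: i2 add  RAW r3
c2: i3 mul  no-port MUL/MUL
c3: i4+i5 mul+sub  dual
c4: i6+i7 xor+or  dual
c5: i8 sub  RAW r3
c6: i9 beq  no-port BR/MEM
c7: i10 ld  no-port MEM/MEM
c8: i11 ld  no-port MEM/BR
c9: i12 blt  tail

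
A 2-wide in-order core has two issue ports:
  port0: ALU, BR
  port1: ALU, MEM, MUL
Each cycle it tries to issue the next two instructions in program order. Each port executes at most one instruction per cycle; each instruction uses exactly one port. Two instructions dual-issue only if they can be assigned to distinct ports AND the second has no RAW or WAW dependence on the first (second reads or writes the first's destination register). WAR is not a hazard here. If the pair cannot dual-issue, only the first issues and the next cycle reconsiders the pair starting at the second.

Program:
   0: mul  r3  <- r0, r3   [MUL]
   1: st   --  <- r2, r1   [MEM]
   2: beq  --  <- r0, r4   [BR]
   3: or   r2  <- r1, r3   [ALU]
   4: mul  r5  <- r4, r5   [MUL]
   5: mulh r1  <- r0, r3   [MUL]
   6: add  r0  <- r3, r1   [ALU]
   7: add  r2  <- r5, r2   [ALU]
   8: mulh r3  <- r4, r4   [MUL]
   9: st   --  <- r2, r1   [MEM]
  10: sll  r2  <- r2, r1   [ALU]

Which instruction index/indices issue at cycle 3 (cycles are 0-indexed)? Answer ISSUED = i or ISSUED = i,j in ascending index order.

ISSUED = 5

#0 head=0: mul i0 no-port MUL/MEM
#1 head=1: st;beq i1,i2 dual
#2 head=3: or;mul i3,i4 dual
#3 head=5: mulh i5 RAW r1
#4 head=6: add;add i6,i7 dual
#5 head=8: mulh i8 no-port MUL/MEM
#6 head=9: st;sll i9,i10 dual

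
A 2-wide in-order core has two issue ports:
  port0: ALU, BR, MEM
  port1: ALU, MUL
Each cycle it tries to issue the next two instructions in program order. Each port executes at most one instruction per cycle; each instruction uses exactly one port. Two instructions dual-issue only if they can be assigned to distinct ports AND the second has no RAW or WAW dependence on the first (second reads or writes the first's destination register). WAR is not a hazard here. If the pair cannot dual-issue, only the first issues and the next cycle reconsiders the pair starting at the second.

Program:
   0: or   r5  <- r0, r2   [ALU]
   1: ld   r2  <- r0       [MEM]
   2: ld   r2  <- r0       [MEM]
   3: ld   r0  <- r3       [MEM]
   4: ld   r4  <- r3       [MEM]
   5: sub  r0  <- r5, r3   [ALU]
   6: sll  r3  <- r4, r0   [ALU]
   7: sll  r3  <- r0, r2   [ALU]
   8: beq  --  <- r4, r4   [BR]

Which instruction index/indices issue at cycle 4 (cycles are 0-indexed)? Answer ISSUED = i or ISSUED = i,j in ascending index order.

c0: i0+i1 or;ld  dual
c1: i2 ld  no-port MEM/MEM
c2: i3 ld  no-port MEM/MEM
c3: i4+i5 ld;sub  dual
c4: i6 sll  WAW r3
c5: i7+i8 sll;beq  dual

ISSUED = 6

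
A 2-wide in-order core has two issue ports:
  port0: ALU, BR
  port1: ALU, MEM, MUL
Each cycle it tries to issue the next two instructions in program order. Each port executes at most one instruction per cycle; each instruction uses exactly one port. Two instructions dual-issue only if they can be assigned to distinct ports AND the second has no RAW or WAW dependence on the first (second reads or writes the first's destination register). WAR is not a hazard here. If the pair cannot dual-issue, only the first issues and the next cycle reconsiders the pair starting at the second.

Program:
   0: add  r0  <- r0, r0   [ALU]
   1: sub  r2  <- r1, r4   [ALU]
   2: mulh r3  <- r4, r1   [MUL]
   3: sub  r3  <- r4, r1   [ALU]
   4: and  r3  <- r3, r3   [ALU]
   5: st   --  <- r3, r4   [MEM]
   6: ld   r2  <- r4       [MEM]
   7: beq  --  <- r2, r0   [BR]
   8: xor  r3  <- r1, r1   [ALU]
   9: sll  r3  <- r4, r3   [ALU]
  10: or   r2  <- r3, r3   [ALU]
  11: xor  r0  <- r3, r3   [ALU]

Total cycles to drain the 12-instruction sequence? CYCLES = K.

CYCLES = 9

[0] i0/i1  add.ALU/sub.ALU  -- dual
[1] i2  mulh.MUL  -- WAW r3
[2] i3  sub.ALU  -- RAW+WAW r3
[3] i4  and.ALU  -- RAW r3
[4] i5  st.MEM  -- no-port MEM/MEM
[5] i6  ld.MEM  -- RAW r2
[6] i7/i8  beq.BR/xor.ALU  -- dual
[7] i9  sll.ALU  -- RAW r3
[8] i10/i11  or.ALU/xor.ALU  -- dual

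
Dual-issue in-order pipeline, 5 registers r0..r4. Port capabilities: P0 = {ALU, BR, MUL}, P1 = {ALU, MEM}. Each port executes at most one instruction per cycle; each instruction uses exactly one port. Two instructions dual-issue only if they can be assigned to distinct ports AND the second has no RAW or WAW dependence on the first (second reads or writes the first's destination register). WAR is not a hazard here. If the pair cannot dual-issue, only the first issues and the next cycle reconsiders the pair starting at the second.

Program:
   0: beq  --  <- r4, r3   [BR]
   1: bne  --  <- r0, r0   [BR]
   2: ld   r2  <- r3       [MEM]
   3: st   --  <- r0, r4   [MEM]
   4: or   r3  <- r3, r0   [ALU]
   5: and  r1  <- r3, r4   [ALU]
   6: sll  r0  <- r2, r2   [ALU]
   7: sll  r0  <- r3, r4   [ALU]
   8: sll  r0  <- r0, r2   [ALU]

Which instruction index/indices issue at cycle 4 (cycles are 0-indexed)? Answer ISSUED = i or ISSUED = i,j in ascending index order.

t=0 i0:beq.BR ; no-port BR/BR
t=1 i1,i2:bne.BR;ld.MEM ; 2-wide
t=2 i3,i4:st.MEM;or.ALU ; 2-wide
t=3 i5,i6:and.ALU;sll.ALU ; 2-wide
t=4 i7:sll.ALU ; RAW+WAW r0
t=5 i8:sll.ALU ; tail

ISSUED = 7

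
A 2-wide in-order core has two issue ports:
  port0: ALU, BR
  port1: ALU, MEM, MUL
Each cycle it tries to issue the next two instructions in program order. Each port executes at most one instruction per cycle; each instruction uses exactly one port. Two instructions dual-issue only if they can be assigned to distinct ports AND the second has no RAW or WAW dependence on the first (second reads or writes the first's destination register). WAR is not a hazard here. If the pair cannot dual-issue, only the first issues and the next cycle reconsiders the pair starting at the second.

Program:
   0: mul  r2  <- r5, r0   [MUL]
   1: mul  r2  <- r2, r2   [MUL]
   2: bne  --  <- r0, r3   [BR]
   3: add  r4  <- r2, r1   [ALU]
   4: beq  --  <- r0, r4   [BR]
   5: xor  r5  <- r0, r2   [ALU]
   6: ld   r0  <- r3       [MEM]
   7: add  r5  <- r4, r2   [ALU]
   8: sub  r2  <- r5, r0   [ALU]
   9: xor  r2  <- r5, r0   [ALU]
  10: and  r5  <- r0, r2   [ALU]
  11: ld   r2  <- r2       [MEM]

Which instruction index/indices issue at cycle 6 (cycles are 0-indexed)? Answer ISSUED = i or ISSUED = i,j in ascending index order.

  cy0 -> i0 (mul.MUL) no-port MUL/MUL
  cy1 -> i1&i2 (mul.MUL bne.BR) 2-wide
  cy2 -> i3 (add.ALU) RAW r4
  cy3 -> i4&i5 (beq.BR xor.ALU) 2-wide
  cy4 -> i6&i7 (ld.MEM add.ALU) 2-wide
  cy5 -> i8 (sub.ALU) WAW r2
  cy6 -> i9 (xor.ALU) RAW r2
  cy7 -> i10&i11 (and.ALU ld.MEM) 2-wide

ISSUED = 9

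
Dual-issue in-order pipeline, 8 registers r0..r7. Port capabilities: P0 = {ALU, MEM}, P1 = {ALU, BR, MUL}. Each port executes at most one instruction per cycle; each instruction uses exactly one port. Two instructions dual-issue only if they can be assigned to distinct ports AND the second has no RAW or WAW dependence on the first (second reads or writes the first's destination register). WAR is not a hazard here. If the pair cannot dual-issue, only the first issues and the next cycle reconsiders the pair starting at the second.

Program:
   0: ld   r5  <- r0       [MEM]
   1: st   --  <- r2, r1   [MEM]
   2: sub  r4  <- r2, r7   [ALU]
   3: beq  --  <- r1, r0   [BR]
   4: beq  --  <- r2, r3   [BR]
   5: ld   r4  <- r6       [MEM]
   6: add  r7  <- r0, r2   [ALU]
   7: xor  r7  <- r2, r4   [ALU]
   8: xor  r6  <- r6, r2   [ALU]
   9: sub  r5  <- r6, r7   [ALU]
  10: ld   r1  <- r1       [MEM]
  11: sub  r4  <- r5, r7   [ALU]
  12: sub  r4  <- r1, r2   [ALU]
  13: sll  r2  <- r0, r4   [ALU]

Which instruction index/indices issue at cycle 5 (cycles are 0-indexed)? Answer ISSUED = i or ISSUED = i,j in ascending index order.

ISSUED = 7,8

0. ld @i0  | no-port MEM/MEM
1. st;sub @i1/i2  | 2-wide
2. beq @i3  | no-port BR/BR
3. beq;ld @i4/i5  | 2-wide
4. add @i6  | WAW r7
5. xor;xor @i7/i8  | 2-wide
6. sub;ld @i9/i10  | 2-wide
7. sub @i11  | WAW r4
8. sub @i12  | RAW r4
9. sll @i13  | tail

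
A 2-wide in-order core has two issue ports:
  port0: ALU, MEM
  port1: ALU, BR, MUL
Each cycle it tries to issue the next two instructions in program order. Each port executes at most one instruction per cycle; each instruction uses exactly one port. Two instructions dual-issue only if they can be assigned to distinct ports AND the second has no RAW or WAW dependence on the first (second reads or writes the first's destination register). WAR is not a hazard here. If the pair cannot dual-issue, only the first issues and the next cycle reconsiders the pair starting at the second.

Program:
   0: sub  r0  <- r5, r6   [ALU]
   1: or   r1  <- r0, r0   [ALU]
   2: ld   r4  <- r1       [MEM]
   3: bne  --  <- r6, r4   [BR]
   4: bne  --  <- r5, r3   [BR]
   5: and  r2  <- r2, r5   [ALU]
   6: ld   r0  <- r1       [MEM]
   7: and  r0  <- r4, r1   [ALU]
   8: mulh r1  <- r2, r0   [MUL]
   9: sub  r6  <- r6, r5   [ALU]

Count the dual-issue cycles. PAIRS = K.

PAIRS = 2

[0] i0  sub  -- RAW r0
[1] i1  or  -- RAW r1
[2] i2  ld  -- RAW r4
[3] i3  bne  -- no-port BR/BR
[4] i4+i5  bne+and  -- dual
[5] i6  ld  -- WAW r0
[6] i7  and  -- RAW r0
[7] i8+i9  mulh+sub  -- dual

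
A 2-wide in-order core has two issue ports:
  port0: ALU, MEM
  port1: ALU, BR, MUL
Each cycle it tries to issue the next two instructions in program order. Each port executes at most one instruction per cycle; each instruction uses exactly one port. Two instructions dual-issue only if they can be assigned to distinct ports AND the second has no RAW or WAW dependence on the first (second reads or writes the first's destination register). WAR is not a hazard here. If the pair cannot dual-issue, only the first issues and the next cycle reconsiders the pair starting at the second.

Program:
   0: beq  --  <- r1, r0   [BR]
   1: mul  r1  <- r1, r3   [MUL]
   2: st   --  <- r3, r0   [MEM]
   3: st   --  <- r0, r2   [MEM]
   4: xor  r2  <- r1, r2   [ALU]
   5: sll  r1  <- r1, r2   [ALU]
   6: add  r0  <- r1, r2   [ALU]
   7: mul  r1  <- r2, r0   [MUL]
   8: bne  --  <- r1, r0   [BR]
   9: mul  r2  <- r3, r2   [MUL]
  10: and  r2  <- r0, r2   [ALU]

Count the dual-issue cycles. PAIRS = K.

PAIRS = 2

c0: i0 beq  no-port BR/MUL
c1: i1&i2 mul+st  dual
c2: i3&i4 st+xor  dual
c3: i5 sll  RAW r1
c4: i6 add  RAW r0
c5: i7 mul  no-port MUL/BR
c6: i8 bne  no-port BR/MUL
c7: i9 mul  RAW+WAW r2
c8: i10 and  tail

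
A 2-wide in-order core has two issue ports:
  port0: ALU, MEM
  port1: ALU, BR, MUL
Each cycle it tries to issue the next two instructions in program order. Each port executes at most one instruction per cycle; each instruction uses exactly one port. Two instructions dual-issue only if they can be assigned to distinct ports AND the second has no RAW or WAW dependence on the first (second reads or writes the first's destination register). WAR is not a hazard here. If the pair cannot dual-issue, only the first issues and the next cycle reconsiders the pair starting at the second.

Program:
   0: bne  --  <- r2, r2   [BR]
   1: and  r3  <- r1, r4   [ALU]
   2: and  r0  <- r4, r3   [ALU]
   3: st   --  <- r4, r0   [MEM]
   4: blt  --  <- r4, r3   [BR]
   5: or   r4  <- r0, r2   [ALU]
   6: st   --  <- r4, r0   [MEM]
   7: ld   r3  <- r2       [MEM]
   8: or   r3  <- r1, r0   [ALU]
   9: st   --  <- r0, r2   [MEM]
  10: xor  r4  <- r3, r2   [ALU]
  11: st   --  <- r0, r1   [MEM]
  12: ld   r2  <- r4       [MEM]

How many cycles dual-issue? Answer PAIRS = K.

PAIRS = 4

[0] i0/i1  bne.BR/and.ALU  -- dual
[1] i2  and.ALU  -- RAW r0
[2] i3/i4  st.MEM/blt.BR  -- dual
[3] i5  or.ALU  -- RAW r4
[4] i6  st.MEM  -- no-port MEM/MEM
[5] i7  ld.MEM  -- WAW r3
[6] i8/i9  or.ALU/st.MEM  -- dual
[7] i10/i11  xor.ALU/st.MEM  -- dual
[8] i12  ld.MEM  -- tail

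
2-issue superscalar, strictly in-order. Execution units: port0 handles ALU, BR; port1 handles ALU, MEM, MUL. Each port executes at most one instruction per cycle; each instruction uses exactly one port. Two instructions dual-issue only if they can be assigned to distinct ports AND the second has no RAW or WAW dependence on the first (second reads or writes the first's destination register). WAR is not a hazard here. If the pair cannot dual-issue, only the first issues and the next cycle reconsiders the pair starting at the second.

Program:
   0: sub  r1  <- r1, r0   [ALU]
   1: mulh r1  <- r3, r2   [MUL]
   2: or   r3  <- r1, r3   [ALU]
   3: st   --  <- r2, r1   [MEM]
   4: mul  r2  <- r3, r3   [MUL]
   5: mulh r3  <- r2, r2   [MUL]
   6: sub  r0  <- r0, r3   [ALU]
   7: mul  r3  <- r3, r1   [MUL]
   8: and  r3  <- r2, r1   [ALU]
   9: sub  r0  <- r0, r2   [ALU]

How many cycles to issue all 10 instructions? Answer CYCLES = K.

CYCLES = 7

0. sub.ALU @i0  | WAW r1
1. mulh.MUL @i1  | RAW r1
2. or.ALU;st.MEM @i2+i3  | 2-wide
3. mul.MUL @i4  | no-port MUL/MUL
4. mulh.MUL @i5  | RAW r3
5. sub.ALU;mul.MUL @i6+i7  | 2-wide
6. and.ALU;sub.ALU @i8+i9  | 2-wide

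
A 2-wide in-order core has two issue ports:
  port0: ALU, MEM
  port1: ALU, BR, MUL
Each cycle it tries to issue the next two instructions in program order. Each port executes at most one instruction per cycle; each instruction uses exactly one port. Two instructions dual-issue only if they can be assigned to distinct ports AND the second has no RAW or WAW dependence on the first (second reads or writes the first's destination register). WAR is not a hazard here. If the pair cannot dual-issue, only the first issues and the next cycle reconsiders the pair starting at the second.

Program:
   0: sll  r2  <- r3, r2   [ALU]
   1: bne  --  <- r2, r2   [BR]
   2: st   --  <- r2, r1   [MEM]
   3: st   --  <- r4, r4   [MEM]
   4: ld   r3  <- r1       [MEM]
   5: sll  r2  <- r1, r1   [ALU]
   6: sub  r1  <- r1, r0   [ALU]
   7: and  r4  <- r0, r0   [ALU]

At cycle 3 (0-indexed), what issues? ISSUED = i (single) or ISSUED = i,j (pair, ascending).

[0] i0  sll  -- RAW r2
[1] i1&i2  bne;st  -- pair
[2] i3  st  -- no-port MEM/MEM
[3] i4&i5  ld;sll  -- pair
[4] i6&i7  sub;and  -- pair

ISSUED = 4,5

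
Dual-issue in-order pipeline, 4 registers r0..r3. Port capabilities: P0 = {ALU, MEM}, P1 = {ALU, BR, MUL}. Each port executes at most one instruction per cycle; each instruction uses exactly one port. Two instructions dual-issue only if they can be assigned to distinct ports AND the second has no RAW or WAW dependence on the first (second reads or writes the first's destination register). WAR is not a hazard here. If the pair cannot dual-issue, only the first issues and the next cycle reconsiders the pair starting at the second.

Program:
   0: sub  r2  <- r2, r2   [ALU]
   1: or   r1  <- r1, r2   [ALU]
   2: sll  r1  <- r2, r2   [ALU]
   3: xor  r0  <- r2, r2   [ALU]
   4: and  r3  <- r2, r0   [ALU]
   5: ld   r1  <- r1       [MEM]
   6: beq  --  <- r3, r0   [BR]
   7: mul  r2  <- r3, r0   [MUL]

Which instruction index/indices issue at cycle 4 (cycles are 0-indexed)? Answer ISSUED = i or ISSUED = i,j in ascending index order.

ISSUED = 6

[0] i0  sub.ALU  -- RAW r2
[1] i1  or.ALU  -- WAW r1
[2] i2/i3  sll.ALU+xor.ALU  -- 2-wide
[3] i4/i5  and.ALU+ld.MEM  -- 2-wide
[4] i6  beq.BR  -- no-port BR/MUL
[5] i7  mul.MUL  -- tail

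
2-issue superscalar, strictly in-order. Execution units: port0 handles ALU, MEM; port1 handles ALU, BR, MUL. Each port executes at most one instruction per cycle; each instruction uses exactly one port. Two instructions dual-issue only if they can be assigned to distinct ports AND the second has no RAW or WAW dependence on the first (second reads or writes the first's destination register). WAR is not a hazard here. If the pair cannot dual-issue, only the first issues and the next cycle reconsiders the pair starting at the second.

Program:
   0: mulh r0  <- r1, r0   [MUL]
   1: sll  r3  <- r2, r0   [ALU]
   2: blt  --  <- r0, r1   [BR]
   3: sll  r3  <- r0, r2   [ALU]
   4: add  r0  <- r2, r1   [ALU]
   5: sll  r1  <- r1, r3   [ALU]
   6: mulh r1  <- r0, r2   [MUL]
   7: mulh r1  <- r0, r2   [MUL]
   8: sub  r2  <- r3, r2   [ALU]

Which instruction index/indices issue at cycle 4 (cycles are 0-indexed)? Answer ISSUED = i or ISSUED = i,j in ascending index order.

c0: i0 mulh  RAW r0
c1: i1&i2 sll blt  2-wide
c2: i3&i4 sll add  2-wide
c3: i5 sll  WAW r1
c4: i6 mulh  no-port MUL/MUL
c5: i7&i8 mulh sub  2-wide

ISSUED = 6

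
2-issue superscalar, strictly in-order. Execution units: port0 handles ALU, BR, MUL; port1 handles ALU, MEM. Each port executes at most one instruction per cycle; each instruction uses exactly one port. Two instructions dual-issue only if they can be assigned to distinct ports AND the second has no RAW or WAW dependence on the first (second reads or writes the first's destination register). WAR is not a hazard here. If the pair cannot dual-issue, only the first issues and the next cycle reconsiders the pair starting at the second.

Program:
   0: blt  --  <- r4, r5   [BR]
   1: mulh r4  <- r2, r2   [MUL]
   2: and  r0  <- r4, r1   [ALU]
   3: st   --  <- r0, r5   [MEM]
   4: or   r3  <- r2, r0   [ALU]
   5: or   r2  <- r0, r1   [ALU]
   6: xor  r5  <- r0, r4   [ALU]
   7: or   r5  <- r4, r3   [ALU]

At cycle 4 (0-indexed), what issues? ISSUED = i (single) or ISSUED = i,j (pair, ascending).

ISSUED = 5,6

#0 head=0: blt.BR i0 no-port BR/MUL
#1 head=1: mulh.MUL i1 RAW r4
#2 head=2: and.ALU i2 RAW r0
#3 head=3: st.MEM+or.ALU i3&i4 2-wide
#4 head=5: or.ALU+xor.ALU i5&i6 2-wide
#5 head=7: or.ALU i7 tail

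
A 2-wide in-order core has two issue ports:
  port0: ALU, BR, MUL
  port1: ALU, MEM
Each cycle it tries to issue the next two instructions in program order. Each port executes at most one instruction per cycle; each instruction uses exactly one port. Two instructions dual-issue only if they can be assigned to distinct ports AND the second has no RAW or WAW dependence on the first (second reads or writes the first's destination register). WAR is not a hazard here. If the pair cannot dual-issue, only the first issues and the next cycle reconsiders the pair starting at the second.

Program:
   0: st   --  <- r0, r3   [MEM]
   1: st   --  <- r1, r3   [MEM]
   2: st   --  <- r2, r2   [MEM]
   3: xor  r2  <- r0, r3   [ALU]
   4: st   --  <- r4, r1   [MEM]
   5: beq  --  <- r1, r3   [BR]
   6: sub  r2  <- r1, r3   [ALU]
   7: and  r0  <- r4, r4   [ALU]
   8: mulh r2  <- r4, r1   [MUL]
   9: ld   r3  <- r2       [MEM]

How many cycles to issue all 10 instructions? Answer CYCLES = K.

c0: i0 st.MEM  no-port MEM/MEM
c1: i1 st.MEM  no-port MEM/MEM
c2: i2,i3 st.MEM;xor.ALU  dual
c3: i4,i5 st.MEM;beq.BR  dual
c4: i6,i7 sub.ALU;and.ALU  dual
c5: i8 mulh.MUL  RAW r2
c6: i9 ld.MEM  tail

CYCLES = 7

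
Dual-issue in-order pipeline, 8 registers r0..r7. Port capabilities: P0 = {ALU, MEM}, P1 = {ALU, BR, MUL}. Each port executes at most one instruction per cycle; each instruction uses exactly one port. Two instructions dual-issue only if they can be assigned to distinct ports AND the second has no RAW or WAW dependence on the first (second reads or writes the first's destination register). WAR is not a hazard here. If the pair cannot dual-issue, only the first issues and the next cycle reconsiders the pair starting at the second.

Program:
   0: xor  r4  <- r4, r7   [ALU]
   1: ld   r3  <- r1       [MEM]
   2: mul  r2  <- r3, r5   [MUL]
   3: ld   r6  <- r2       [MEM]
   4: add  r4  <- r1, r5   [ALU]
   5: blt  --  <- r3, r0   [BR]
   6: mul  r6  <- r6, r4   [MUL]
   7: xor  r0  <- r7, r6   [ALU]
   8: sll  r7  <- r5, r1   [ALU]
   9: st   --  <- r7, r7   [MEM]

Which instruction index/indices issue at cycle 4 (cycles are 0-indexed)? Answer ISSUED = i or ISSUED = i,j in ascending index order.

ISSUED = 6

c0: i0+i1 xor+ld  pair
c1: i2 mul  RAW r2
c2: i3+i4 ld+add  pair
c3: i5 blt  no-port BR/MUL
c4: i6 mul  RAW r6
c5: i7+i8 xor+sll  pair
c6: i9 st  tail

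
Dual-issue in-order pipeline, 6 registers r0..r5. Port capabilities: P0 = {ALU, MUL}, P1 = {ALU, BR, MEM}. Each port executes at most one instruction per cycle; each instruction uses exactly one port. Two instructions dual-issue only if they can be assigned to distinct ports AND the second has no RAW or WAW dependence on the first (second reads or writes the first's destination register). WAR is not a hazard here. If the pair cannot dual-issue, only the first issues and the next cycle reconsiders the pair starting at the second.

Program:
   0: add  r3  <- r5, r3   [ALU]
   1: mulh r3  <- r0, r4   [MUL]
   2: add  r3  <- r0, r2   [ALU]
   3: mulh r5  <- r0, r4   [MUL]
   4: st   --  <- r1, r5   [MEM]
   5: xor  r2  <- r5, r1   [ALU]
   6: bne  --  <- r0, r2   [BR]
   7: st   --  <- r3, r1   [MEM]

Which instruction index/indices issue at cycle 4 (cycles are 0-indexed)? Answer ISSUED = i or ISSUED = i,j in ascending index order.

ISSUED = 6

[0] i0  add  -- WAW r3
[1] i1  mulh  -- WAW r3
[2] i2,i3  add mulh  -- dual
[3] i4,i5  st xor  -- dual
[4] i6  bne  -- no-port BR/MEM
[5] i7  st  -- tail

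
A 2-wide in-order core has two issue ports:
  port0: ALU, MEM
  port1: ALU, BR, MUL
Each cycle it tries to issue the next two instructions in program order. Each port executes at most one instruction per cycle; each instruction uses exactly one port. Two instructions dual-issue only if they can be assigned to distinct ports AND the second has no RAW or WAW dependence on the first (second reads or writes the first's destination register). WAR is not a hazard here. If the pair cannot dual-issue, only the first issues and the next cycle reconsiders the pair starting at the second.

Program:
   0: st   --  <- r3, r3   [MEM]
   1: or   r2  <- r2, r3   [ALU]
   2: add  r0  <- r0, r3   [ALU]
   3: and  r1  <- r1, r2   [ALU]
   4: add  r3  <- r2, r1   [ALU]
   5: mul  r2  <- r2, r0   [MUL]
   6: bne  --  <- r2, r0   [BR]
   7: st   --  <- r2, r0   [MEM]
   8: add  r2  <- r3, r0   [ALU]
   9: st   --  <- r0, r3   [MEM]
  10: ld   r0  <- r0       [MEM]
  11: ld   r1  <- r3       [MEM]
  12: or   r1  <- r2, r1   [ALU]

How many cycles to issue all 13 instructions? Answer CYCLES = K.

CYCLES = 8

  cy0 -> i0&i1 (st.MEM/or.ALU) 2-wide
  cy1 -> i2&i3 (add.ALU/and.ALU) 2-wide
  cy2 -> i4&i5 (add.ALU/mul.MUL) 2-wide
  cy3 -> i6&i7 (bne.BR/st.MEM) 2-wide
  cy4 -> i8&i9 (add.ALU/st.MEM) 2-wide
  cy5 -> i10 (ld.MEM) no-port MEM/MEM
  cy6 -> i11 (ld.MEM) RAW+WAW r1
  cy7 -> i12 (or.ALU) tail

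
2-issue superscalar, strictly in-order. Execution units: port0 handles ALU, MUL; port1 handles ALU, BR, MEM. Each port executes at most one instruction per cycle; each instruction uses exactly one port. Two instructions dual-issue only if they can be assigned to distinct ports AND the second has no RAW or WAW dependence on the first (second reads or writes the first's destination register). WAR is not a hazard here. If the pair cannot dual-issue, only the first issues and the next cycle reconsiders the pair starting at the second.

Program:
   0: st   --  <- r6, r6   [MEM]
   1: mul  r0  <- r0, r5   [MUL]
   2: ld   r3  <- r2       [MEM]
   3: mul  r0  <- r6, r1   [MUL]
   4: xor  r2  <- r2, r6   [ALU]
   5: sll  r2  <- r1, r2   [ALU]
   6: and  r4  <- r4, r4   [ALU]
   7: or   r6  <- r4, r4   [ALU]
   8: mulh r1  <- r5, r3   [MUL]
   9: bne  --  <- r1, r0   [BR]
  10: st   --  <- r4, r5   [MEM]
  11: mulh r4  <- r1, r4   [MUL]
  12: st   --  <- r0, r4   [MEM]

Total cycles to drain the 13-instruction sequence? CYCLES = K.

CYCLES = 8

t=0 i0,i1:st.MEM+mul.MUL ; dual
t=1 i2,i3:ld.MEM+mul.MUL ; dual
t=2 i4:xor.ALU ; RAW+WAW r2
t=3 i5,i6:sll.ALU+and.ALU ; dual
t=4 i7,i8:or.ALU+mulh.MUL ; dual
t=5 i9:bne.BR ; no-port BR/MEM
t=6 i10,i11:st.MEM+mulh.MUL ; dual
t=7 i12:st.MEM ; tail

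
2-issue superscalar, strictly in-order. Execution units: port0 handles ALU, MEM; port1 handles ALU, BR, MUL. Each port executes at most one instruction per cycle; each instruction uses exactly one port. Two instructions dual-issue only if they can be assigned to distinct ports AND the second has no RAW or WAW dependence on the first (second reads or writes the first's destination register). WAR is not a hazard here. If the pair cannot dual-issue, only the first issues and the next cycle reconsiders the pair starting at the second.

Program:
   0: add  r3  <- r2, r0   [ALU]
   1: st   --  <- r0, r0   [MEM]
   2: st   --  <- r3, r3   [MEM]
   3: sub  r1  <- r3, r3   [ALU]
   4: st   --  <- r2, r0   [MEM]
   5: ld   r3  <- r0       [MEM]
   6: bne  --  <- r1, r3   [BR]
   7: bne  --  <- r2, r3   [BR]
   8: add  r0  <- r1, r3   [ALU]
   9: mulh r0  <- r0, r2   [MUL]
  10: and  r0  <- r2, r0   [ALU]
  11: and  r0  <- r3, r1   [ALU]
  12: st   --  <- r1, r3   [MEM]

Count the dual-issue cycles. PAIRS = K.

PAIRS = 4

0. add+st @i0&i1  | pair
1. st+sub @i2&i3  | pair
2. st @i4  | no-port MEM/MEM
3. ld @i5  | RAW r3
4. bne @i6  | no-port BR/BR
5. bne+add @i7&i8  | pair
6. mulh @i9  | RAW+WAW r0
7. and @i10  | WAW r0
8. and+st @i11&i12  | pair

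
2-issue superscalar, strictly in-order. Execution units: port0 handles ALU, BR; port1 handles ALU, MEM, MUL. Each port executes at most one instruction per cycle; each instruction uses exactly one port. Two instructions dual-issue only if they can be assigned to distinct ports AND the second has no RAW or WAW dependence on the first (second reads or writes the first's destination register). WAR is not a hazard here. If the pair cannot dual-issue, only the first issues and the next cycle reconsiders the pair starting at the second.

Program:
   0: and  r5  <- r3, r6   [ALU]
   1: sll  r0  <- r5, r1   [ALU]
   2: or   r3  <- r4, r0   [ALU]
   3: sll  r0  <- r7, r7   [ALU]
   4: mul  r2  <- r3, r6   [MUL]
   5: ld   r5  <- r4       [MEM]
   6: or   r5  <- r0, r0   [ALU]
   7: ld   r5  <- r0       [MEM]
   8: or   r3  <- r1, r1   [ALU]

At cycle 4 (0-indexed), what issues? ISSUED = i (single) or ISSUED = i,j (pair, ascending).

ISSUED = 5

#0 head=0: and i0 RAW r5
#1 head=1: sll i1 RAW r0
#2 head=2: or+sll i2/i3 dual
#3 head=4: mul i4 no-port MUL/MEM
#4 head=5: ld i5 WAW r5
#5 head=6: or i6 WAW r5
#6 head=7: ld+or i7/i8 dual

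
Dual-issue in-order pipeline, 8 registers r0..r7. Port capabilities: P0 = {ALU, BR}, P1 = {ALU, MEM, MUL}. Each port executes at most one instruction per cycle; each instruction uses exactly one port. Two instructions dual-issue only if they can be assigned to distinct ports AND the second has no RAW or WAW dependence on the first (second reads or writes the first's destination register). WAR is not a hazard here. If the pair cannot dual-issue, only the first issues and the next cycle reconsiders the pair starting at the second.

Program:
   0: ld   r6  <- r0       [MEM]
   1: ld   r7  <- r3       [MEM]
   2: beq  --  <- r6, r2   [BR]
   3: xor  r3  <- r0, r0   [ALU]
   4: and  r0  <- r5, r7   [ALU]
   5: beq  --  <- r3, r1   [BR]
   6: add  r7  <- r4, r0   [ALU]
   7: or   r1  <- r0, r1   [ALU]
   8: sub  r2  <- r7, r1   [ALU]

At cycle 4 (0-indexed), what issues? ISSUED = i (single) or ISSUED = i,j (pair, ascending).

t=0 i0:ld ; no-port MEM/MEM
t=1 i1&i2:ld;beq ; pair
t=2 i3&i4:xor;and ; pair
t=3 i5&i6:beq;add ; pair
t=4 i7:or ; RAW r1
t=5 i8:sub ; tail

ISSUED = 7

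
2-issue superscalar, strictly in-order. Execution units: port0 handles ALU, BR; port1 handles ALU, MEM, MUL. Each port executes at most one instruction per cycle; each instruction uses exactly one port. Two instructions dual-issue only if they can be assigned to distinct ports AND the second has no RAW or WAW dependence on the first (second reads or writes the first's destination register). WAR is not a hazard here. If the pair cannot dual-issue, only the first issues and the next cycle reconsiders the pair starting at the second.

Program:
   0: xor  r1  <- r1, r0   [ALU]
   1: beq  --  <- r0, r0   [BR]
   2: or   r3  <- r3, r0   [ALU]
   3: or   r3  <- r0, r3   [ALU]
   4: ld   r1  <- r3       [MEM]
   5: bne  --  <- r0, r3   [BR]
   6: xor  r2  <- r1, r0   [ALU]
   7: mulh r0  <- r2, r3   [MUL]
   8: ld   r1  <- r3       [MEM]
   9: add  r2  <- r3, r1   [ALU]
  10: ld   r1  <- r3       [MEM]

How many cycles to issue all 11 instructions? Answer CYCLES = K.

0. xor.ALU;beq.BR @i0,i1  | dual
1. or.ALU @i2  | RAW+WAW r3
2. or.ALU @i3  | RAW r3
3. ld.MEM;bne.BR @i4,i5  | dual
4. xor.ALU @i6  | RAW r2
5. mulh.MUL @i7  | no-port MUL/MEM
6. ld.MEM @i8  | RAW r1
7. add.ALU;ld.MEM @i9,i10  | dual

CYCLES = 8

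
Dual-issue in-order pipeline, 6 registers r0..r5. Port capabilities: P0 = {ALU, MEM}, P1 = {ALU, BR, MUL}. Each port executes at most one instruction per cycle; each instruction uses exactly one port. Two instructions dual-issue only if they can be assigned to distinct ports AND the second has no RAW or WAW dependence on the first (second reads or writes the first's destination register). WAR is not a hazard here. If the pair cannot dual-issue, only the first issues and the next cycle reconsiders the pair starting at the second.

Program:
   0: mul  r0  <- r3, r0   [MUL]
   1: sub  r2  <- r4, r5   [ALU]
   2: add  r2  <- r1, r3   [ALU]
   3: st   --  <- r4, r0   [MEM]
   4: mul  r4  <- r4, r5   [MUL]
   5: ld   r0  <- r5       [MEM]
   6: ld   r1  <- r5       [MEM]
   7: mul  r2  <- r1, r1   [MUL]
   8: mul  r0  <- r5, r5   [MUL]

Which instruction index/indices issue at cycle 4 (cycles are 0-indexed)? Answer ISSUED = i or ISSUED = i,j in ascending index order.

ISSUED = 7

#0 head=0: mul.MUL+sub.ALU i0/i1 dual
#1 head=2: add.ALU+st.MEM i2/i3 dual
#2 head=4: mul.MUL+ld.MEM i4/i5 dual
#3 head=6: ld.MEM i6 RAW r1
#4 head=7: mul.MUL i7 no-port MUL/MUL
#5 head=8: mul.MUL i8 tail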